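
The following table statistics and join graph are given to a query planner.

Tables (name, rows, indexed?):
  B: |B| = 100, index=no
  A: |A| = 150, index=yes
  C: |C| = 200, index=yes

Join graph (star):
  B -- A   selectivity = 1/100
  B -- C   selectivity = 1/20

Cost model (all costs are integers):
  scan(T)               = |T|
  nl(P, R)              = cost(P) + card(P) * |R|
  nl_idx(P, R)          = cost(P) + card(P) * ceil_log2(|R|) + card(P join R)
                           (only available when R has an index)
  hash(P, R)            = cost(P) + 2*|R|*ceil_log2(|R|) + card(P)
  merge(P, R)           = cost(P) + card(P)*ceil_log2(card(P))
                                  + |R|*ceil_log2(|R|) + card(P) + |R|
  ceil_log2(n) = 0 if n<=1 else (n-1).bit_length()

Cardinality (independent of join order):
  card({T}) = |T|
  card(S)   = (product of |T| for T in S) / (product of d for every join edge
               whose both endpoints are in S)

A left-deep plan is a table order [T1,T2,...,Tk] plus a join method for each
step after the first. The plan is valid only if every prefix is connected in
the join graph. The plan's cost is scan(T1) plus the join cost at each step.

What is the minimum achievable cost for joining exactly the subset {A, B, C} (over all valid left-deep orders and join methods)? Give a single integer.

Selinger DP over subsets of {A,B,C}:
  {B}: scan cost=100, card=100
  {A}: scan cost=150, card=150
  {C}: scan cost=200, card=200
  {AB}: card=150; try (A,nl_idx)→1050, (B,hash)→1700, (A,merge)→2250, (B,merge)→2300, (A,hash)→2600, (A,nl)→15100 …(+1); best=1050 via (A,nl_idx)
  {BC}: card=1000; try (B,hash)→1800, (C,nl_idx)→1900, (C,merge)→2700, (B,merge)→2800, (C,hash)→3400, (C,nl)→20100 …(+1); best=1800 via (B,hash)
  {ABC}: card=1500; try (C,nl_idx)→3750, (C,merge)→4200, (C,hash)→4400, (A,hash)→5200, (A,nl_idx)→11300, (A,merge)→14150 …(+2); best=3750 via (C,nl_idx)

3750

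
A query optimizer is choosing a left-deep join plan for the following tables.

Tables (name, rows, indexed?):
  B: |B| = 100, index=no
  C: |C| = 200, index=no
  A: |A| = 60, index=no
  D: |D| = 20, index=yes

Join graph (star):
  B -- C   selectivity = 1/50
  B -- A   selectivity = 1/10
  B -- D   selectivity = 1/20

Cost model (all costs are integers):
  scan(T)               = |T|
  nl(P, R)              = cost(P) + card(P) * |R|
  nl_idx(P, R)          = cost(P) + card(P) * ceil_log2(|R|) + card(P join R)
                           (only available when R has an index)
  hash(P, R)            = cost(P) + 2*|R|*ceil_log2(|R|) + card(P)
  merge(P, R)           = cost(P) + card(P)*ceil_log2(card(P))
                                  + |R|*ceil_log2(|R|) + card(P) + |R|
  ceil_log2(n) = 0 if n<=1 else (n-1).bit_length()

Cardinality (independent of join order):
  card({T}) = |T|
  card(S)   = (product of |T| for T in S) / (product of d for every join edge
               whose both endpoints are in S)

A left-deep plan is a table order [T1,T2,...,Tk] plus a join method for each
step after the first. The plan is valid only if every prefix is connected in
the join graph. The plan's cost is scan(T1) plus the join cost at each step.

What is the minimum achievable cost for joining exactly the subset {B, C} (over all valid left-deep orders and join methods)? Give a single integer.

1800

Selinger DP over subsets of {B,C}:
  {B}: scan cost=100, card=100
  {C}: scan cost=200, card=200
  {BC}: card=400; try (B,hash)→1800, (C,merge)→2700, (B,merge)→2800, (C,hash)→3400, (C,nl)→20100, (B,nl)→20200; best=1800 via (B,hash)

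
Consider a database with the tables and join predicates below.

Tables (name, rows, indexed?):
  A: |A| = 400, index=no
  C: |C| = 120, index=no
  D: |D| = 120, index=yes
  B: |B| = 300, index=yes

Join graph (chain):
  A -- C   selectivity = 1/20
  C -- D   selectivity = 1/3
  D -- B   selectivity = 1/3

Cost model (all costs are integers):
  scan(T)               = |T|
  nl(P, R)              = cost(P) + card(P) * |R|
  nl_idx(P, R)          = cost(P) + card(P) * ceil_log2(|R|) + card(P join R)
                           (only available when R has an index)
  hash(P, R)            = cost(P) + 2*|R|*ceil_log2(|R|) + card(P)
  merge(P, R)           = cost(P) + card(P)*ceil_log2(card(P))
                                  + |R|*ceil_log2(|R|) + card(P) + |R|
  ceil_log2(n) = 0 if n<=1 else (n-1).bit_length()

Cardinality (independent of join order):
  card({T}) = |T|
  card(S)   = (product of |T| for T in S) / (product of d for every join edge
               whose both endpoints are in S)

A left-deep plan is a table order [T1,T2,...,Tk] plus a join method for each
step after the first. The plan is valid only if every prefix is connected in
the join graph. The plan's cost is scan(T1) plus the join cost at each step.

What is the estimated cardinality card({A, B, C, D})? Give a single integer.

Tables in S: A(400), B(300), C(120), D(120)
Edges inside S: A-C(d=20), C-D(d=3), D-B(d=3)
numerator = 400 * 300 * 120 * 120 = 1728000000
denominator = 20 * 3 * 3 = 180
card(S) = 1728000000 / 180 = 9600000

9600000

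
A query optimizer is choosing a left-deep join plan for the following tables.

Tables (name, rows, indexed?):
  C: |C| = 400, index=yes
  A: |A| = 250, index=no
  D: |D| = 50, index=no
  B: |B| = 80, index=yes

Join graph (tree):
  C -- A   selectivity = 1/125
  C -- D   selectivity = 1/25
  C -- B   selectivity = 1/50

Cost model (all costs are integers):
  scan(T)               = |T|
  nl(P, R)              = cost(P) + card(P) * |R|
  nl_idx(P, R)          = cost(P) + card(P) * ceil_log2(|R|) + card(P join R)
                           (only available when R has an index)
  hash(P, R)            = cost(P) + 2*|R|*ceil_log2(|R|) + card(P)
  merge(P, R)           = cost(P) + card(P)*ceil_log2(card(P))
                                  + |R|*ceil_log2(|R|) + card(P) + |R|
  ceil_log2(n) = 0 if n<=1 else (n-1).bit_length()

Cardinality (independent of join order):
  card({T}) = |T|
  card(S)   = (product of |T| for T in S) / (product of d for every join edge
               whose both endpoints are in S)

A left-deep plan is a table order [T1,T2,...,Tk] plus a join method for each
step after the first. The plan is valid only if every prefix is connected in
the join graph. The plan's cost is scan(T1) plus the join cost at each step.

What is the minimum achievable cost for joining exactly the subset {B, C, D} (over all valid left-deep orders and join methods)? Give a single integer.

2680

Selinger DP over subsets of {B,C,D}:
  {C}: scan cost=400, card=400
  {D}: scan cost=50, card=50
  {B}: scan cost=80, card=80
  {CD}: card=800; try (C,nl_idx)→1300, (D,hash)→1400, (C,merge)→4400, (D,merge)→4750, (C,hash)→7300, (C,nl)→20050 …(+1); best=1300 via (C,nl_idx)
  {BC}: card=640; try (C,nl_idx)→1440, (B,hash)→1920, (B,nl_idx)→3840, (C,merge)→4720, (B,merge)→5040, (C,hash)→7360 …(+2); best=1440 via (C,nl_idx)
  {BCD}: card=1280; try (D,hash)→2680, (B,hash)→3220, (B,nl_idx)→8180, (D,merge)→8830, (B,merge)→10740, (D,nl)→33440 …(+1); best=2680 via (D,hash)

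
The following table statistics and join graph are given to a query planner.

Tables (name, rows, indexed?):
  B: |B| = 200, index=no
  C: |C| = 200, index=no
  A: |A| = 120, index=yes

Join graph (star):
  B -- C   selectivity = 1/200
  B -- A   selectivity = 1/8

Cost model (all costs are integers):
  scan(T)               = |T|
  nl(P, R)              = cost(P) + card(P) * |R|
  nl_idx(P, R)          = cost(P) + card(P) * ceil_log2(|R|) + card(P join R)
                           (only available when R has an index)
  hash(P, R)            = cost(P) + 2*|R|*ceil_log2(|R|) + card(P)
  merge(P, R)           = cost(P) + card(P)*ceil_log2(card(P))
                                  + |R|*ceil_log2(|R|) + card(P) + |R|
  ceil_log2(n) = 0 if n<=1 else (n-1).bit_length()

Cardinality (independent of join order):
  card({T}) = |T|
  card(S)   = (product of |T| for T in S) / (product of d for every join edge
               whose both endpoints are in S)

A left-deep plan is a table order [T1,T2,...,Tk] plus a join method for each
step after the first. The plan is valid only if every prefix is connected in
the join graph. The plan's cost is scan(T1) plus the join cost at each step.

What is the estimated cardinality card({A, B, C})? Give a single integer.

Tables in S: A(120), B(200), C(200)
Edges inside S: B-C(d=200), B-A(d=8)
numerator = 120 * 200 * 200 = 4800000
denominator = 200 * 8 = 1600
card(S) = 4800000 / 1600 = 3000

3000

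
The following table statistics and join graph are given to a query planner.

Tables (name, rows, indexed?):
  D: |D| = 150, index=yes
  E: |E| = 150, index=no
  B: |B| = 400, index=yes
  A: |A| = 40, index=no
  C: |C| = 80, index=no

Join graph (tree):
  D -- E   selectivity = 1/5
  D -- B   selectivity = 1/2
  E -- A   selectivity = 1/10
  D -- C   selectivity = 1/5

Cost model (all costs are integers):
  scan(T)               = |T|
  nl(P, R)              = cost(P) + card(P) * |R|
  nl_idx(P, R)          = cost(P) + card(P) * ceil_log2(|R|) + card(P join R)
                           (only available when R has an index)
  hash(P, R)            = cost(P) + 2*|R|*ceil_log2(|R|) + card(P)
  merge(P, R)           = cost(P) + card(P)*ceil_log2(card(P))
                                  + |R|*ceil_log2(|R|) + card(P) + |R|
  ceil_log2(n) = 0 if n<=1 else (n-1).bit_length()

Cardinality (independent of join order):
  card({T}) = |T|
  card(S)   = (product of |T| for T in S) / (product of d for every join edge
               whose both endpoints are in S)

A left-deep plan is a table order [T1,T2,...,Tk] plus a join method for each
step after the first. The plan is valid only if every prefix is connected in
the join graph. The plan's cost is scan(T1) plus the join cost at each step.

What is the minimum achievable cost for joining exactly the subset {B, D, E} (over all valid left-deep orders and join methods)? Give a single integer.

14400

Selinger DP over subsets of {B,D,E}:
  {D}: scan cost=150, card=150
  {E}: scan cost=150, card=150
  {B}: scan cost=400, card=400
  {DE}: card=4500; try (E,hash)→2700, (D,hash)→2700, (E,merge)→2850, (D,merge)→2850, (D,nl_idx)→5850, (E,nl)→22650 …(+1); best=2700 via (E,hash)
  {BD}: card=30000; try (D,hash)→3200, (B,merge)→5500, (D,merge)→5750, (B,hash)→7500, (B,nl_idx)→31500, (D,nl_idx)→33600 …(+2); best=3200 via (D,hash)
  {BDE}: card=900000; try (B,hash)→14400, (E,hash)→35600, (B,merge)→69700, (E,merge)→484550, (B,nl_idx)→943200, (B,nl)→1802700 …(+1); best=14400 via (B,hash)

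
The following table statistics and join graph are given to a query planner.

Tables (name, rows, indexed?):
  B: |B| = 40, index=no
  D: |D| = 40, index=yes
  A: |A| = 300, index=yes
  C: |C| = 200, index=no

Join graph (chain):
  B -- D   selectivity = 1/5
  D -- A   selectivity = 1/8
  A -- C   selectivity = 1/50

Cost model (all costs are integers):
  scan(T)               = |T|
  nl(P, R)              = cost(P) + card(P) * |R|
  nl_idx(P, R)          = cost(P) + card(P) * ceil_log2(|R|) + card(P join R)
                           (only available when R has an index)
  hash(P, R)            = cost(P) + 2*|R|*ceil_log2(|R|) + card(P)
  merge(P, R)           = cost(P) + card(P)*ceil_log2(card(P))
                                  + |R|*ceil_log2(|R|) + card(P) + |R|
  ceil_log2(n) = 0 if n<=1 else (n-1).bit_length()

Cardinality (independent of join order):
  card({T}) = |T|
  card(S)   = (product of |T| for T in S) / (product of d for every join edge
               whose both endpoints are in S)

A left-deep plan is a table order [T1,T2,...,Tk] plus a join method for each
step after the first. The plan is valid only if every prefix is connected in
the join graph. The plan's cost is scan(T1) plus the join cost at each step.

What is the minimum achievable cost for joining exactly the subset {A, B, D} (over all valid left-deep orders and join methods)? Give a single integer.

3060

Selinger DP over subsets of {A,B,D}:
  {B}: scan cost=40, card=40
  {D}: scan cost=40, card=40
  {A}: scan cost=300, card=300
  {BD}: card=320; try (D,hash)→560, (B,hash)→560, (D,merge)→600, (D,nl_idx)→600, (B,merge)→600, (D,nl)→1640 …(+1); best=560 via (D,hash)
  {AD}: card=1500; try (D,hash)→1080, (A,nl_idx)→1900, (A,merge)→3320, (D,merge)→3580, (D,nl_idx)→3600, (A,hash)→5480 …(+2); best=1080 via (D,hash)
  {ABD}: card=12000; try (B,hash)→3060, (A,hash)→6280, (A,merge)→6760, (A,nl_idx)→15440, (B,merge)→19360, (B,nl)→61080 …(+1); best=3060 via (B,hash)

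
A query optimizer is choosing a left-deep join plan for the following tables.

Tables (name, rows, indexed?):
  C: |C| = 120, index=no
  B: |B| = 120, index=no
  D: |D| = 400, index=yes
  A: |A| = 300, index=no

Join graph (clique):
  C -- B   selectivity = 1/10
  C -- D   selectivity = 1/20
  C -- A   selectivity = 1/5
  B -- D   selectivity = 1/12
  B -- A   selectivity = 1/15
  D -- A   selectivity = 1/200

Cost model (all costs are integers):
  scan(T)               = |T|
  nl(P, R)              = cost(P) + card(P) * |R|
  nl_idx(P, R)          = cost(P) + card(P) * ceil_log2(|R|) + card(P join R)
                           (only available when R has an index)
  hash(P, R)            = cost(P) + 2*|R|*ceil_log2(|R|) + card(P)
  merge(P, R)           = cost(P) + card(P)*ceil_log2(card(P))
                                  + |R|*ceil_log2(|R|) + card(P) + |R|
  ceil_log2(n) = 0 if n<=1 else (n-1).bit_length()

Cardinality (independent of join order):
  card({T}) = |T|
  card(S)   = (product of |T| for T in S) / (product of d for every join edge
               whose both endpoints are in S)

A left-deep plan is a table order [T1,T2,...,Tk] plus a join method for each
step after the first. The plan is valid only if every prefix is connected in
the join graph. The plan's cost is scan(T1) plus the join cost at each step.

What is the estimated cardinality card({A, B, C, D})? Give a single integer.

Tables in S: A(300), B(120), C(120), D(400)
Edges inside S: C-B(d=10), C-D(d=20), C-A(d=5), B-D(d=12), B-A(d=15), D-A(d=200)
numerator = 300 * 120 * 120 * 400 = 1728000000
denominator = 10 * 20 * 5 * 12 * 15 * 200 = 36000000
card(S) = 1728000000 / 36000000 = 48

48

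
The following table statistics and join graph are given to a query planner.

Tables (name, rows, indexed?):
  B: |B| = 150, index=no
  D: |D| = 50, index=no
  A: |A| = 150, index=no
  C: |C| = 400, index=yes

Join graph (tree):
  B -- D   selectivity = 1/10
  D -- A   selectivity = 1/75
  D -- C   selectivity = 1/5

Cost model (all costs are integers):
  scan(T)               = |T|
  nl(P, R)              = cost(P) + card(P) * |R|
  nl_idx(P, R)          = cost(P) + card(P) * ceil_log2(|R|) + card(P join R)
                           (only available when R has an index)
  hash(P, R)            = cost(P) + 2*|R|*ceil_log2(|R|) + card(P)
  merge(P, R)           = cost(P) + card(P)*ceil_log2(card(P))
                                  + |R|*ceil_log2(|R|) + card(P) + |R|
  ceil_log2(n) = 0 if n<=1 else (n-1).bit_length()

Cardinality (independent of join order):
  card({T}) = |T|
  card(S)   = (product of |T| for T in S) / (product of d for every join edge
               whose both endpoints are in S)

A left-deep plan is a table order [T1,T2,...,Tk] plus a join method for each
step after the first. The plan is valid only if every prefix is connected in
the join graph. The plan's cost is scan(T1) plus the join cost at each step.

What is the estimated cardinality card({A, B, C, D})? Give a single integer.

120000

Tables in S: A(150), B(150), C(400), D(50)
Edges inside S: B-D(d=10), D-A(d=75), D-C(d=5)
numerator = 150 * 150 * 400 * 50 = 450000000
denominator = 10 * 75 * 5 = 3750
card(S) = 450000000 / 3750 = 120000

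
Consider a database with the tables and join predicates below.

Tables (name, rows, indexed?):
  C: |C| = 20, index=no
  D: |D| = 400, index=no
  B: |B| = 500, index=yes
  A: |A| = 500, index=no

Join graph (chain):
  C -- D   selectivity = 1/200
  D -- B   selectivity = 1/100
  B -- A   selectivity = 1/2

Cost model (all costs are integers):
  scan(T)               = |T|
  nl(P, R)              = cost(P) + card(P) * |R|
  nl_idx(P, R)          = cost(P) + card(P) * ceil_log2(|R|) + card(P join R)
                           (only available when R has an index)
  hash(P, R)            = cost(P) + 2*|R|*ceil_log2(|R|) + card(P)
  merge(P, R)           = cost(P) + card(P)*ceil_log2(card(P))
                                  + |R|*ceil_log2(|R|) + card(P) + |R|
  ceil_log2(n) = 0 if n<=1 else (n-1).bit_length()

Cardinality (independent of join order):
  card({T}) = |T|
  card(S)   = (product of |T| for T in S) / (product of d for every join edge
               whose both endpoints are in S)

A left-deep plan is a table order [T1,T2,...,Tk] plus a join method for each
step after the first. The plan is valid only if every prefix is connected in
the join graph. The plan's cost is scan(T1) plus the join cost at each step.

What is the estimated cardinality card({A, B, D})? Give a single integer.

Tables in S: A(500), B(500), D(400)
Edges inside S: D-B(d=100), B-A(d=2)
numerator = 500 * 500 * 400 = 100000000
denominator = 100 * 2 = 200
card(S) = 100000000 / 200 = 500000

500000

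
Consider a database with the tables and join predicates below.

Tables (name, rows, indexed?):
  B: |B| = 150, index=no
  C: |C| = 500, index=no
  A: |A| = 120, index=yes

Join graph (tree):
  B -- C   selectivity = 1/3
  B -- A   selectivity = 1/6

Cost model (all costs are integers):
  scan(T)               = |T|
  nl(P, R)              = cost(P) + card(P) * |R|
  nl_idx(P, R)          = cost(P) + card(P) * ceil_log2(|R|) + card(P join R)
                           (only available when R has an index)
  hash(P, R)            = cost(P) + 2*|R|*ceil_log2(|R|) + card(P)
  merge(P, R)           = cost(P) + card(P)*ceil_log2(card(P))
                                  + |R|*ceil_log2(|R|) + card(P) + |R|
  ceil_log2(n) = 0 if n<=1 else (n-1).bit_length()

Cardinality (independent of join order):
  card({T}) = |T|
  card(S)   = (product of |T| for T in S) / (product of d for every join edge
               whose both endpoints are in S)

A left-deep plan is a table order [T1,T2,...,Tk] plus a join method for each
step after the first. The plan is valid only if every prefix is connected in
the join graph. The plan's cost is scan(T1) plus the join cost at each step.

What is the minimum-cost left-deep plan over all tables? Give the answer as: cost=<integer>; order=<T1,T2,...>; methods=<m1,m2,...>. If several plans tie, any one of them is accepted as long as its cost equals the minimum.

cost=13980; order=B,A,C; methods=hash,hash

Selinger DP (subsets sized 1..n):
  {B}: scan cost=150, card=150
  {C}: scan cost=500, card=500
  {A}: scan cost=120, card=120
  {BC}: card=25000; try (B,hash)→3400, (C,merge)→6500, (B,merge)→6850, (C,hash)→9300, (C,nl)→75150, (B,nl)→75500; best=3400 via (B,hash)
  {AB}: card=3000; try (A,hash)→1980, (B,merge)→2430, (A,merge)→2460, (B,hash)→2640, (A,nl_idx)→4200, (B,nl)→18120 …(+1); best=1980 via (A,hash)
  {ABC}: card=500000; try (C,hash)→13980, (A,hash)→30080, (C,merge)→45980, (A,merge)→404360, (A,nl_idx)→678400, (C,nl)→1501980 …(+1); best=13980 via (C,hash)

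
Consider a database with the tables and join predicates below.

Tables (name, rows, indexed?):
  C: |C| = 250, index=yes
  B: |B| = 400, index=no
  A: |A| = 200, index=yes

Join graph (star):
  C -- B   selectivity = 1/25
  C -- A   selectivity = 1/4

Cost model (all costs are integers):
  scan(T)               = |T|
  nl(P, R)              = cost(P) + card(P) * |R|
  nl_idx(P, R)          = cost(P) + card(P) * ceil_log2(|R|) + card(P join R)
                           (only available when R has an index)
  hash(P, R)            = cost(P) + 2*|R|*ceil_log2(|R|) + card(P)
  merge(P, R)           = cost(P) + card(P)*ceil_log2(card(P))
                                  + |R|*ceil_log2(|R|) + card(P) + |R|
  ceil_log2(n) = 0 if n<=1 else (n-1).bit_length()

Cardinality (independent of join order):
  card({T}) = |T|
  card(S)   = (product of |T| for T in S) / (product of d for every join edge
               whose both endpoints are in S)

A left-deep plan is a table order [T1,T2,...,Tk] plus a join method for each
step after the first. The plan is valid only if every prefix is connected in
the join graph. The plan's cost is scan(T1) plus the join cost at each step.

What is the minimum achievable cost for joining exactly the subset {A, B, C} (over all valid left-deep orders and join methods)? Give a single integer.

Selinger DP over subsets of {A,B,C}:
  {C}: scan cost=250, card=250
  {B}: scan cost=400, card=400
  {A}: scan cost=200, card=200
  {BC}: card=4000; try (C,hash)→4800, (B,merge)→6500, (C,merge)→6650, (C,nl_idx)→7600, (B,hash)→7700, (B,nl)→100250 …(+1); best=4800 via (C,hash)
  {AC}: card=12500; try (A,hash)→3700, (C,merge)→4250, (A,merge)→4300, (C,hash)→4400, (C,nl_idx)→14300, (A,nl_idx)→14750 …(+2); best=3700 via (A,hash)
  {ABC}: card=200000; try (A,hash)→12000, (B,hash)→23400, (A,merge)→58600, (B,merge)→195200, (A,nl_idx)→236800, (A,nl)→804800 …(+1); best=12000 via (A,hash)

12000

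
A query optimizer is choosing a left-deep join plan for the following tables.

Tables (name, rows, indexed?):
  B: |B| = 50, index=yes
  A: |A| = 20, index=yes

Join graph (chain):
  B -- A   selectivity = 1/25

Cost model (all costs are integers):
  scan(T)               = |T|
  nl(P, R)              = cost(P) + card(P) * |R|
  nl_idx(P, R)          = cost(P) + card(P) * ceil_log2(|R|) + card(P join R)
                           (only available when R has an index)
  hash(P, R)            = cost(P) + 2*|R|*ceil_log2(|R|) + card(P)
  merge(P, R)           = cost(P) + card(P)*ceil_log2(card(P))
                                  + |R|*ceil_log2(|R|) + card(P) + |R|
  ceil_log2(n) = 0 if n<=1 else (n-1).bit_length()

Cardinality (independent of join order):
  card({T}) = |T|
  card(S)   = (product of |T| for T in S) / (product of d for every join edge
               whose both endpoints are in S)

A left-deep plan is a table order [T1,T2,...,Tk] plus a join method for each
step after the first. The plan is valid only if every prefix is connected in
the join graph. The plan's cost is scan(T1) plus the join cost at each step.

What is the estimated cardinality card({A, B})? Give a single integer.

Tables in S: A(20), B(50)
Edges inside S: B-A(d=25)
numerator = 20 * 50 = 1000
denominator = 25 = 25
card(S) = 1000 / 25 = 40

40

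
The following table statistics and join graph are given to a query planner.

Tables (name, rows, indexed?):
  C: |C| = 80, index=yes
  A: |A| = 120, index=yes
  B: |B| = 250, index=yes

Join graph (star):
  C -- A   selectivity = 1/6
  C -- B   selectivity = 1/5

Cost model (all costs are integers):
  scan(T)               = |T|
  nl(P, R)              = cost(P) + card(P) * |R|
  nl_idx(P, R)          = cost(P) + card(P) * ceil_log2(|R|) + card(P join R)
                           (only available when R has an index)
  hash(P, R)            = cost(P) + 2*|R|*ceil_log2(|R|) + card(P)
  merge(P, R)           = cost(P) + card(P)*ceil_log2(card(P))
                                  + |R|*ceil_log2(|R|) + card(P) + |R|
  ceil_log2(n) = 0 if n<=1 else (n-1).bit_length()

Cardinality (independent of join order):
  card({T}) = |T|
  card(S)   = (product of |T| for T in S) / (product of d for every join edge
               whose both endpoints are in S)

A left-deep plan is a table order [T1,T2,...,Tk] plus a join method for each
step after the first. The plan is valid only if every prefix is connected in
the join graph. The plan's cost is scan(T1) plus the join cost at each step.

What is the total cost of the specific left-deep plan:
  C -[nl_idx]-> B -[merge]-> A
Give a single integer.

step 1: scan C: cost=80, card=80
step 2: join B via nl_idx
    card(P join B) = 80*250/(5) = 4000
    cost = 80 + 80*8 + 4000 = 4720
step 3: join A via merge
    card(P join A) = 4000*120/(6) = 80000
    cost = 4720 + 4000*12 + 120*7 + 4000 + 120 = 57680

57680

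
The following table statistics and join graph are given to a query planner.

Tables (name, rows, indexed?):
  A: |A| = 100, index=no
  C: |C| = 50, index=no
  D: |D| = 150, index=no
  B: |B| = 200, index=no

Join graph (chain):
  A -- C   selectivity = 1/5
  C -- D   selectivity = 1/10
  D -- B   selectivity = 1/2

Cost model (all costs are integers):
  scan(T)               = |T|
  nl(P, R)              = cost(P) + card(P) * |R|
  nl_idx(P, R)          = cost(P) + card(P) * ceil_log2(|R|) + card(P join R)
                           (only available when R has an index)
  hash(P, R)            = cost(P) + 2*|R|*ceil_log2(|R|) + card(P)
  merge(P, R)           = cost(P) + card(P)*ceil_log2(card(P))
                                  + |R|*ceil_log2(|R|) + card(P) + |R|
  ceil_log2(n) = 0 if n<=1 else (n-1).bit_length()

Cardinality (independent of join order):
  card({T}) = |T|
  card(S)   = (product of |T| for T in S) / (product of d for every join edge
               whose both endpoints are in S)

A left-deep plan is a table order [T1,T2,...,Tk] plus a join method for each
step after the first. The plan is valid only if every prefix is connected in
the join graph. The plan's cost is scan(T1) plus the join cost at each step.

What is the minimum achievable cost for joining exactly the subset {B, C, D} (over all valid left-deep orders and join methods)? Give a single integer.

4850

Selinger DP over subsets of {B,C,D}:
  {C}: scan cost=50, card=50
  {D}: scan cost=150, card=150
  {B}: scan cost=200, card=200
  {CD}: card=750; try (C,hash)→900, (D,merge)→1750, (C,merge)→1850, (D,hash)→2500, (D,nl)→7550, (C,nl)→7650; best=900 via (C,hash)
  {BD}: card=15000; try (D,hash)→2800, (B,merge)→3300, (D,merge)→3350, (B,hash)→3500, (B,nl)→30150, (D,nl)→30200; best=2800 via (D,hash)
  {BCD}: card=75000; try (B,hash)→4850, (B,merge)→10950, (C,hash)→18400, (B,nl)→150900, (C,merge)→228150, (C,nl)→752800; best=4850 via (B,hash)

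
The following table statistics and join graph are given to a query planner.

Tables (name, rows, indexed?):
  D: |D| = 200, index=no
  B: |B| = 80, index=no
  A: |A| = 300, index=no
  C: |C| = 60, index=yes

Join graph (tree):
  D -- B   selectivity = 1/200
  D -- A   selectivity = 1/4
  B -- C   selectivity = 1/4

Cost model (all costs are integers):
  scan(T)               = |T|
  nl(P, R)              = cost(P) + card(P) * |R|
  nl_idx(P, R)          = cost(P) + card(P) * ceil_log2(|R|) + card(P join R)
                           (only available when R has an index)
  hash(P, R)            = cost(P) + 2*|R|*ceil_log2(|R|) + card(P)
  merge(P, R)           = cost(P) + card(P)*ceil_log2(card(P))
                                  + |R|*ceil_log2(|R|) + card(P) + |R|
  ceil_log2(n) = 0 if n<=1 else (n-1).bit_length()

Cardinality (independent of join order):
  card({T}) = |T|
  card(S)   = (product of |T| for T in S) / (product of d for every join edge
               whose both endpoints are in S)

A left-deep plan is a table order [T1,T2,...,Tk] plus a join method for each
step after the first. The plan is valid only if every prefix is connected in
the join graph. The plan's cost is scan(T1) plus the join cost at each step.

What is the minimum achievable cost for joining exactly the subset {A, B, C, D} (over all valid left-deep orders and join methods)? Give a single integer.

8920

Selinger DP over subsets of {A,B,C,D}:
  {D}: scan cost=200, card=200
  {B}: scan cost=80, card=80
  {A}: scan cost=300, card=300
  {C}: scan cost=60, card=60
  {BD}: card=80; try (B,hash)→1520, (D,merge)→2520, (B,merge)→2640, (D,hash)→3360, (D,nl)→16080, (B,nl)→16200; best=1520 via (B,hash)
  {AD}: card=15000; try (D,hash)→3800, (A,merge)→5000, (D,merge)→5100, (A,hash)→5800, (A,nl)→60200, (D,nl)→60300; best=3800 via (D,hash)
  {BC}: card=1200; try (C,hash)→880, (B,merge)→1120, (C,merge)→1140, (B,hash)→1240, (C,nl_idx)→1760, (B,nl)→4860 …(+1); best=880 via (C,hash)
  {ABD}: card=6000; try (A,merge)→5160, (A,hash)→7000, (B,hash)→19920, (A,nl)→25520, (B,merge)→229440, (B,nl)→1203800; best=5160 via (A,merge)
  {BCD}: card=1200; try (C,hash)→2320, (C,merge)→2580, (C,nl_idx)→3200, (D,hash)→5280, (C,nl)→6320, (D,merge)→17080 …(+1); best=2320 via (C,hash)
  {ABCD}: card=90000; try (A,hash)→8920, (C,hash)→11880, (A,merge)→19720, (C,merge)→89580, (C,nl_idx)→131160, (A,nl)→362320 …(+1); best=8920 via (A,hash)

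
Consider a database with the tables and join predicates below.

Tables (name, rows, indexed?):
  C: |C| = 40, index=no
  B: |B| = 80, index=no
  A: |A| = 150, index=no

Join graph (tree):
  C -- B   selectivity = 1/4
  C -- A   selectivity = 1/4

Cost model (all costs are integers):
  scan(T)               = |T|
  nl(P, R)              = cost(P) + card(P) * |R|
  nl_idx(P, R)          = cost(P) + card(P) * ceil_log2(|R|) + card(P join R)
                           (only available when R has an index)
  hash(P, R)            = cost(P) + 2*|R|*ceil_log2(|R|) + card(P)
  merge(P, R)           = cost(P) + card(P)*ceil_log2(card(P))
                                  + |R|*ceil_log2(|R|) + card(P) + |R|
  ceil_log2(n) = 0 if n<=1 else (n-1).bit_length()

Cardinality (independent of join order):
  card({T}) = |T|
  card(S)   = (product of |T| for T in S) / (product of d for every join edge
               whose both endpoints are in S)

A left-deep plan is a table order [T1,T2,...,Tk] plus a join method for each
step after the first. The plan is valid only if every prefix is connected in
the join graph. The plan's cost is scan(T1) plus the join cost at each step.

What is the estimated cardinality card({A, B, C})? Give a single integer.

30000

Tables in S: A(150), B(80), C(40)
Edges inside S: C-B(d=4), C-A(d=4)
numerator = 150 * 80 * 40 = 480000
denominator = 4 * 4 = 16
card(S) = 480000 / 16 = 30000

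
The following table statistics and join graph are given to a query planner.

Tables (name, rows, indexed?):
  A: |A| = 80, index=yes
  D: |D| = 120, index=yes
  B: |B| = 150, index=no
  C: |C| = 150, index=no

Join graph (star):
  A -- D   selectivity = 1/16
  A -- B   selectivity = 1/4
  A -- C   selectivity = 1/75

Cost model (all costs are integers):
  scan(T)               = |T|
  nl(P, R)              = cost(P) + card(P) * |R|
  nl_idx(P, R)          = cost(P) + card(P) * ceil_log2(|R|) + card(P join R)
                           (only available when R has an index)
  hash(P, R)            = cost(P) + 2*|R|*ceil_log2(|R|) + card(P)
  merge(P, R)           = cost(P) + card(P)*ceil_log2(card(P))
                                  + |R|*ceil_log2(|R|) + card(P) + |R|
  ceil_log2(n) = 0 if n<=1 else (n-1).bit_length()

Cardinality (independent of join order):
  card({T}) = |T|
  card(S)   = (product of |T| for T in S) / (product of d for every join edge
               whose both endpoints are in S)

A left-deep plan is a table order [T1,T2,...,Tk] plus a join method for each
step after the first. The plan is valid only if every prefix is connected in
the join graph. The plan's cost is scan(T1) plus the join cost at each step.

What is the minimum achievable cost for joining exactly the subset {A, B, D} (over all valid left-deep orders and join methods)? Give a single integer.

Selinger DP over subsets of {A,B,D}:
  {A}: scan cost=80, card=80
  {D}: scan cost=120, card=120
  {B}: scan cost=150, card=150
  {AD}: card=600; try (D,nl_idx)→1240, (A,hash)→1360, (A,nl_idx)→1560, (D,merge)→1680, (A,merge)→1720, (D,hash)→1840 …(+2); best=1240 via (D,nl_idx)
  {AB}: card=3000; try (A,hash)→1420, (B,merge)→2070, (A,merge)→2140, (B,hash)→2560, (A,nl_idx)→4200, (B,nl)→12080 …(+1); best=1420 via (A,hash)
  {ABD}: card=22500; try (B,hash)→4240, (D,hash)→6100, (B,merge)→9190, (D,merge)→41380, (D,nl_idx)→44920, (B,nl)→91240 …(+1); best=4240 via (B,hash)

4240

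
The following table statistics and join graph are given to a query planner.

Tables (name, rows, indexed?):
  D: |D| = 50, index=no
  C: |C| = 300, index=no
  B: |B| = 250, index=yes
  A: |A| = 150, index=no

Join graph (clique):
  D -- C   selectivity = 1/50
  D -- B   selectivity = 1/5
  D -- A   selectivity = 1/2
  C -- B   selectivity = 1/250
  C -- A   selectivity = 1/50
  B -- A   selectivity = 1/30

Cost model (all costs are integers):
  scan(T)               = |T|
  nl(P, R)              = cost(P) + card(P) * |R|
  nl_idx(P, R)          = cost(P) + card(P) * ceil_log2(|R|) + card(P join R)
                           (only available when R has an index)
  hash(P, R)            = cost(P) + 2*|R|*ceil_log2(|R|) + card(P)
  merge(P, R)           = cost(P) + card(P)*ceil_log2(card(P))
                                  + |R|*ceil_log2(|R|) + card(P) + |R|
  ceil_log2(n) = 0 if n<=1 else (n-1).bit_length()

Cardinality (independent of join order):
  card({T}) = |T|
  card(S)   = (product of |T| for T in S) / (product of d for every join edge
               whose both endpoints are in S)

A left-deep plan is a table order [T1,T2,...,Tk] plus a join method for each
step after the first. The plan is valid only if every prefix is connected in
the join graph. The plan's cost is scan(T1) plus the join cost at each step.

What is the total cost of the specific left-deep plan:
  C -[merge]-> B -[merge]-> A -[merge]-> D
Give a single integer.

step 1: scan C: cost=300, card=300
step 2: join B via merge
    card(P join B) = 300*250/(250) = 300
    cost = 300 + 300*9 + 250*8 + 300 + 250 = 5550
step 3: join A via merge
    card(P join A) = 300*150/(50*30) = 30
    cost = 5550 + 300*9 + 150*8 + 300 + 150 = 9900
step 4: join D via merge
    card(P join D) = 30*50/(50*5*2) = 3
    cost = 9900 + 30*5 + 50*6 + 30 + 50 = 10430

10430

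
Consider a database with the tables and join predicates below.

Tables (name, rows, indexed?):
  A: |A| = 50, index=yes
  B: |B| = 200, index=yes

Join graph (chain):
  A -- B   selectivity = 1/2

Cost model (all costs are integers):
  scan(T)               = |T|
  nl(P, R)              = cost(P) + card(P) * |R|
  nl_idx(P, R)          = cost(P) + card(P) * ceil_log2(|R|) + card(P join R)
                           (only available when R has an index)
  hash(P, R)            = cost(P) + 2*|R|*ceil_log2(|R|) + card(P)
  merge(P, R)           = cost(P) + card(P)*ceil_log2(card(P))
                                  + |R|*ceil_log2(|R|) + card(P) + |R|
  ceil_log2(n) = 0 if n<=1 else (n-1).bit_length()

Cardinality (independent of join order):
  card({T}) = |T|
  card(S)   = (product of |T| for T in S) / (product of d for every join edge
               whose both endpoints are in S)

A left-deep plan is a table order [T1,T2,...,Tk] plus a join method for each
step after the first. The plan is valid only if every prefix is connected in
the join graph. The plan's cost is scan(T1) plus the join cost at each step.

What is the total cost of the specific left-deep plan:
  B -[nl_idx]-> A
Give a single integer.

step 1: scan B: cost=200, card=200
step 2: join A via nl_idx
    card(P join A) = 200*50/(2) = 5000
    cost = 200 + 200*6 + 5000 = 6400

6400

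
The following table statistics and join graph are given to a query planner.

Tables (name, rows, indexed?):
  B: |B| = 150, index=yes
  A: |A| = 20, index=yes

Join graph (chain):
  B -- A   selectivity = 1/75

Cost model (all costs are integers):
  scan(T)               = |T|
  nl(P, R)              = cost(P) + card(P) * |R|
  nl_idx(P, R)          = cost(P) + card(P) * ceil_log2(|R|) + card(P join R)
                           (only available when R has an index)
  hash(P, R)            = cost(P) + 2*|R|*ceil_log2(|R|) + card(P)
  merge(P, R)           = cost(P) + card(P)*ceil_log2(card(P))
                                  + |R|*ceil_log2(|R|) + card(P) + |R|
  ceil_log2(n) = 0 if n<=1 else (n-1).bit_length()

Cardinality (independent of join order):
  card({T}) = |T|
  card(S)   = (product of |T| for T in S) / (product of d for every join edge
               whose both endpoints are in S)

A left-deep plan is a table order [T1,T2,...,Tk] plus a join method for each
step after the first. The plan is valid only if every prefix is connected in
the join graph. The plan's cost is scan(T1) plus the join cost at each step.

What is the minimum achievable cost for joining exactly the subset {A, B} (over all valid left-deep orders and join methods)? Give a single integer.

Selinger DP over subsets of {A,B}:
  {B}: scan cost=150, card=150
  {A}: scan cost=20, card=20
  {AB}: card=40; try (B,nl_idx)→220, (A,hash)→500, (A,nl_idx)→940, (B,merge)→1490, (A,merge)→1620, (B,hash)→2440 …(+2); best=220 via (B,nl_idx)

220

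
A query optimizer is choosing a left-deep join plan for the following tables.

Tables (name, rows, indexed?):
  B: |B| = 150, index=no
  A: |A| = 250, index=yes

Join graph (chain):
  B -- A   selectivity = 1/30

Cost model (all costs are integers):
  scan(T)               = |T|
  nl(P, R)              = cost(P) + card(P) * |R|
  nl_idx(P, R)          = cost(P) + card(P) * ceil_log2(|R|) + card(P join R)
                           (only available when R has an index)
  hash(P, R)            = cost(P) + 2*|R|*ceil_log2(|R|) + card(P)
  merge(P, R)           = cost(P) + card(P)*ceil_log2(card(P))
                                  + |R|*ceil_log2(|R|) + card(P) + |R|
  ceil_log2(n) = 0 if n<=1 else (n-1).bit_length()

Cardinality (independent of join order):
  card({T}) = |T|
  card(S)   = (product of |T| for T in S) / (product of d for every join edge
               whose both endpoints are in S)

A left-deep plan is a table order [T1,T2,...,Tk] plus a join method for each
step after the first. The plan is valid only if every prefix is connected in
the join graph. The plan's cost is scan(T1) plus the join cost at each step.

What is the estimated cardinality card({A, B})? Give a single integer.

1250

Tables in S: A(250), B(150)
Edges inside S: B-A(d=30)
numerator = 250 * 150 = 37500
denominator = 30 = 30
card(S) = 37500 / 30 = 1250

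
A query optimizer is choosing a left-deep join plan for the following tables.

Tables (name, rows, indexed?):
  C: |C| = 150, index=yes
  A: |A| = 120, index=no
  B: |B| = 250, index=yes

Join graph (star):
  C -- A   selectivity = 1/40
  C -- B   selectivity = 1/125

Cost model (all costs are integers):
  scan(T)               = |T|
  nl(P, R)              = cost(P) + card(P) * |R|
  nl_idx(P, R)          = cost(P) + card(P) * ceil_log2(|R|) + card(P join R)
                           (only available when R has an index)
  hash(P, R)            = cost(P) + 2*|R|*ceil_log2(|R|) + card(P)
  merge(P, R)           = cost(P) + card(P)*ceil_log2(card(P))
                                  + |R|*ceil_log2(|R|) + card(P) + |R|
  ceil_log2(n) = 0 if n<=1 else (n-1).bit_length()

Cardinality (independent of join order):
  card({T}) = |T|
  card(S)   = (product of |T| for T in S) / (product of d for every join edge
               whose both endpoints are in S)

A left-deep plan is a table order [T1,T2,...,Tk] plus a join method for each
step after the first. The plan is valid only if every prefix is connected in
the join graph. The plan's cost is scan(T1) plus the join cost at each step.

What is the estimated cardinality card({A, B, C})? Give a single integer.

900

Tables in S: A(120), B(250), C(150)
Edges inside S: C-A(d=40), C-B(d=125)
numerator = 120 * 250 * 150 = 4500000
denominator = 40 * 125 = 5000
card(S) = 4500000 / 5000 = 900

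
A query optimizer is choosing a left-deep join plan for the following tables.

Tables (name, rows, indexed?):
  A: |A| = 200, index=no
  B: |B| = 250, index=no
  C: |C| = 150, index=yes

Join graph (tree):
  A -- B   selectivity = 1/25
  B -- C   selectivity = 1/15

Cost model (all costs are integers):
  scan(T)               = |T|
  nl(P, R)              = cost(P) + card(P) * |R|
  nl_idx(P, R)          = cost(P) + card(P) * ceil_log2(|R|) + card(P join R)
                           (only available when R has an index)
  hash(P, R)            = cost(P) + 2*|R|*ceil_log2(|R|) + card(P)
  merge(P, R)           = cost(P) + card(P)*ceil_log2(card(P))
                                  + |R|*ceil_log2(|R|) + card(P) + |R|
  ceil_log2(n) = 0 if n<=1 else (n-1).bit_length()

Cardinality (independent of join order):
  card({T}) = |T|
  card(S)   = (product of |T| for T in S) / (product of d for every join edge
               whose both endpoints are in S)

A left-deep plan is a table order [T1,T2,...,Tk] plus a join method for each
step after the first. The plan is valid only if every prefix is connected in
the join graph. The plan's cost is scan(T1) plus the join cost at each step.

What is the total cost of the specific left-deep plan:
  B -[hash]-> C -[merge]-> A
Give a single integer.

step 1: scan B: cost=250, card=250
step 2: join C via hash
    card(P join C) = 250*150/(15) = 2500
    cost = 250 + 2*150*8 + 250 = 2900
step 3: join A via merge
    card(P join A) = 2500*200/(25) = 20000
    cost = 2900 + 2500*12 + 200*8 + 2500 + 200 = 37200

37200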